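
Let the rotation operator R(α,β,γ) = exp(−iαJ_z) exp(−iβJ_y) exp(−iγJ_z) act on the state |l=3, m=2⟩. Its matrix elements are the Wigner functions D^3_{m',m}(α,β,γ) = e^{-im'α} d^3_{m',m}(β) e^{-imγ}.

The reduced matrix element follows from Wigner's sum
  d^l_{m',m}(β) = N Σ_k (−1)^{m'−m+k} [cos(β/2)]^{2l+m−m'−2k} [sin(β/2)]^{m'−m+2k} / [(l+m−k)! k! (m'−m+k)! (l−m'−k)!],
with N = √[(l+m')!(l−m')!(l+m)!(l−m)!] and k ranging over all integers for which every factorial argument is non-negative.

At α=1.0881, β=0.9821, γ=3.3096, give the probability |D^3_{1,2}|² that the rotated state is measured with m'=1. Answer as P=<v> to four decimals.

P=0.1159

Split into d^3_{1,2}(β=0.9821) × two z-phases.
c=cos(0.9821/2)=0.881838, s=sin(0.9821/2)=0.471552; N=√[24·2·120·1]=75.894664
k∈{1,2} keeps every argument non-negative
  k=1: (−1)^0·75.8947/(24)·0.8818^5·0.4716^1 = +0.795196
  k=2: (−1)^1·75.8947/(12)·0.8818^3·0.4716^3 = -0.454764
d^3_{1,2}(0.9821) = +0.795196 -0.454764 = +0.340432
|D^3_{1,2}|² = |d^3_{1,2}(β)|² = (+0.340432)² = 0.115894 (the z-rotation phases have unit modulus)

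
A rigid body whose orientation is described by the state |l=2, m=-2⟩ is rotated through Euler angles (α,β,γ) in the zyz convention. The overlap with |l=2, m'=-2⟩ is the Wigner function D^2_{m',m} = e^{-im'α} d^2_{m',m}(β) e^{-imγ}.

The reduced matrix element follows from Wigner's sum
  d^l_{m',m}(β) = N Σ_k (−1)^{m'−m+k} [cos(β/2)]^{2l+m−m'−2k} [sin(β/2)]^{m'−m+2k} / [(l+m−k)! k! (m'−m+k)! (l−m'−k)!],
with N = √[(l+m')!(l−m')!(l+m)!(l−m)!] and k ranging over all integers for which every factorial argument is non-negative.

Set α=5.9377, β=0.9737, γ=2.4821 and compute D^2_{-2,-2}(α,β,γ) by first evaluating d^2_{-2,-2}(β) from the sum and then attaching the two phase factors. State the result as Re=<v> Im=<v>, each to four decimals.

Re=-0.2594 Im=-0.5523

Split into d^2_{-2,-2}(β=0.9737) × two z-phases.
Half-angle: c=0.883811, s=0.467844. N=√(1·24·1·24)=24.000000
k∈{0} keeps every argument non-negative
  k=0: (−1)^0·24.0000/(24)·0.8838^4·0.4678^0 = +0.610151
d^2_{-2,-2}(0.9737) = +0.610151
D = (+0.770628-0.637285i)·(+0.610151)·(+0.249158-0.968463i) = -0.259423-0.552254i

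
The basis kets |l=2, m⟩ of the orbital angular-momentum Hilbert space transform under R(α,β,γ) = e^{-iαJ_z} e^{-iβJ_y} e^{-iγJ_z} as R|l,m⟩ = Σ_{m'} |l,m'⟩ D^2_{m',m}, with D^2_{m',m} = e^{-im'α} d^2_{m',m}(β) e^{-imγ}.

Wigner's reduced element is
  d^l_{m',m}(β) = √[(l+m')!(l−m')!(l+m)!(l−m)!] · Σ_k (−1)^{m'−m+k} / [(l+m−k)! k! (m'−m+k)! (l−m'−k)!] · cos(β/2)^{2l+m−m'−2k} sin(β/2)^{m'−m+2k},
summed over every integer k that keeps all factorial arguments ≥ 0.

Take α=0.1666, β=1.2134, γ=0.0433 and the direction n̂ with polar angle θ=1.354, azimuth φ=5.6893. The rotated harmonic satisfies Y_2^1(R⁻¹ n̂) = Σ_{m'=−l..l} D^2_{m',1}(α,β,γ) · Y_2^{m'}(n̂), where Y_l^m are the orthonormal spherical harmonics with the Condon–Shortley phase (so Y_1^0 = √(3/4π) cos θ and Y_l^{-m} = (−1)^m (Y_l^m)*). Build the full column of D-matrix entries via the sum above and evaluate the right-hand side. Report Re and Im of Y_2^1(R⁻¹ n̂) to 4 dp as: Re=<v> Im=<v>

Re=-0.0096 Im=0.3846

Need the full column D^2_{m',1} for m'=−2..2 at α=0.1666, β=1.2134, γ=0.0433.
cos(β/2)=0.821534, sin(β/2)=0.570160
d^2_{-2,1}: single k=3 term ⇒ +0.304540;  D = +0.291833+0.087055i
d^2_{-1,1}: k∈[2..3] ⇒ +0.658211 -0.105678 = +0.552533;  D = +0.548338+0.067955i
d^2_{0,1}: k∈[1..2] ⇒ +0.774370 -0.372984 = +0.401386;  D = +0.401010-0.017375i
d^2_{1,1}: k∈[0..1] ⇒ +0.455514 -0.658211 = -0.202696;  D = -0.198248+0.042234i
d^2_{2,1}: single k=0 term ⇒ -0.632271;  D = -0.587985+0.232466i
Y_2^{m'}(θ=1.354,φ=5.6893) and Σ D·Y over m':
  (+0.2918+0.0871i)·(+0.1377+0.3417i)  (+0.5483+0.0680i)·(+0.1345+0.0908i)  (+0.4010-0.0174i)·(-0.2716+0.0000i)  (-0.1982+0.0422i)·(-0.1345+0.0908i)  (-0.5880+0.2325i)·(+0.1377-0.3417i)
Y_2^1(R⁻¹ n̂) = -0.009598+0.384603i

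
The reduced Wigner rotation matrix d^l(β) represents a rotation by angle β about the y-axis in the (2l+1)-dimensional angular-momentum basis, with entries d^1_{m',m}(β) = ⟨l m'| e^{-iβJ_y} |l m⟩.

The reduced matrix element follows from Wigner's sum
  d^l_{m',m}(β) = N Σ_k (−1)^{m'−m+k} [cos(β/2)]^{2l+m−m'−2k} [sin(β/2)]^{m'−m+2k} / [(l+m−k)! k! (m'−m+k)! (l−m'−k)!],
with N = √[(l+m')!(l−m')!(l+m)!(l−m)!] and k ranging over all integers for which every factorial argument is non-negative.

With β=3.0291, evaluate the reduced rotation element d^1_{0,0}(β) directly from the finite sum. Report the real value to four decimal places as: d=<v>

d^1_{0,0}(β=3.0291) via Wigner's sum:
c=cos(3.0291/2)=0.056217, s=sin(3.0291/2)=0.998419; N=√[1·1·1·1]=1.000000
k∈{0,1} keeps every argument non-negative
  k=0: (−1)^0·1.0000/(1)·0.0562^2·0.9984^0 = +0.003160
  k=1: (−1)^1·1.0000/(1)·0.0562^0·0.9984^2 = -0.996840
d^1_{0,0}(3.0291) = +0.003160 -0.996840 = -0.993679

d=-0.9937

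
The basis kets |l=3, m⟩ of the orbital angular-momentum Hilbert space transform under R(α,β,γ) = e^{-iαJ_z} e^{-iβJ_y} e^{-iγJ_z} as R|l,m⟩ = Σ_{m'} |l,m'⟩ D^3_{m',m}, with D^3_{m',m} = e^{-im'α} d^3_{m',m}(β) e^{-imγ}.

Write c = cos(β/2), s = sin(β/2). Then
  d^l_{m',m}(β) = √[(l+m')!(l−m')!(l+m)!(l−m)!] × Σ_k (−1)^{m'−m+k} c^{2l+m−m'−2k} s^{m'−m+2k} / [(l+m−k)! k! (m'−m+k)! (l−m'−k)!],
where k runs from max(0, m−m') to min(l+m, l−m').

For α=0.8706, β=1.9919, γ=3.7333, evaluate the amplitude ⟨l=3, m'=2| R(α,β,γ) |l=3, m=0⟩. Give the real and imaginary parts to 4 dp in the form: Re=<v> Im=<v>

Re=0.0791 Im=0.4595

D^3_{2,0}(0.8706,1.9919,3.7333) = e^{-i·2·0.8706}·d^3_{2,0}(1.9919)·e^{-i·0·3.7333}. Compute d first:
With c≡cos(β/2)=0.543706 and s≡sin(β/2)=0.839276, N=[120·1·6·6]^{1/2}=65.726707
k: max(0,(0)−(2))=0 … min(3+(0),3−(2))=1
  k=0: (−1)^2·65.7267/(12)·0.5437^4·0.8393^2 = +0.337152
  k=1: (−1)^3·65.7267/(12)·0.5437^2·0.8393^4 = -0.803355
d^3_{2,0}(1.9919) = +0.337152 -0.803355 = -0.466203
Phases: e^{-i·(2)·0.8706}=-0.169580-0.985516i, e^{-i·(0)·3.7333}=+1.000000+0.000000i ⇒ D=+0.079059+0.459451i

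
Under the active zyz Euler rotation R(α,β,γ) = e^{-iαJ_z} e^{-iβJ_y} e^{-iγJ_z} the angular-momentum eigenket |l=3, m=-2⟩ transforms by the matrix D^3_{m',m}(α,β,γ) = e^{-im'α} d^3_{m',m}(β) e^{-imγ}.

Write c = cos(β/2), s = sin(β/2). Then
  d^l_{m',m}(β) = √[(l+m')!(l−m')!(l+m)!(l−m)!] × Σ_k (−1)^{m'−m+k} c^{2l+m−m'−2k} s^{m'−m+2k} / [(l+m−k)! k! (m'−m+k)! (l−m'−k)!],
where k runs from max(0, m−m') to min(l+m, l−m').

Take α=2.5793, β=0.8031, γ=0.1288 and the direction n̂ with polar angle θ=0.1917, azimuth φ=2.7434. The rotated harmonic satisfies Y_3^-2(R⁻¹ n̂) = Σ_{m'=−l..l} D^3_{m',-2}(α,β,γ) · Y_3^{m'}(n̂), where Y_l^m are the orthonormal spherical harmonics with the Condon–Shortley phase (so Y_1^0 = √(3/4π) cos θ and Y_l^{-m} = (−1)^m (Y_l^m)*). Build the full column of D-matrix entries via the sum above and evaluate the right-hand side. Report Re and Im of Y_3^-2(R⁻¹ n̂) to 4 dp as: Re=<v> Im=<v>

Need the full column D^3_{m',-2} for m'=−3..3 at α=2.5793, β=0.8031, γ=0.1288.
cos(β/2)=0.920456, sin(β/2)=0.390846
d^3_{-3,-2}: single k=1 term ⇒ +0.632553;  D = -0.089219+0.626229i
d^3_{-2,-2}: k∈[0..1] ⇒ +0.608162 -0.548268 = +0.059894;  D = +0.038759-0.045662i
d^3_{-1,-2}: k∈[0..1] ⇒ -0.816622 +0.294479 = -0.522142;  D = +0.498092-0.156643i
d^3_{0,-2}: k∈[0..1] ⇒ +0.600598 -0.108290 = +0.492308;  D = +0.476064+0.125421i
d^3_{1,-2}: k∈[0..1] ⇒ -0.294479 +0.026548 = -0.267932;  D = +0.182810+0.195877i
d^3_{2,-2}: k∈[0..1] ⇒ +0.098855 -0.003565 = +0.095290;  D = +0.017866+0.093600i
d^3_{3,-2}: single k=0 term ⇒ -0.020564;  D = -0.007507+0.019145i
Y_3^{m'}(θ=0.1917,φ=2.7434) and Σ D·Y over m':
  (-0.0892+0.6262i)·(-0.0011-0.0027i)  (+0.0388-0.0457i)·(+0.0255+0.0260i)  (+0.4981-0.1566i)·(-0.2167-0.0912i)  (+0.4761+0.1254i)·(+0.6662+0.0000i)  (+0.1828+0.1959i)·(+0.2167-0.0912i)  (+0.0179+0.0936i)·(+0.0255-0.0260i)  (-0.0075+0.0191i)·(+0.0011-0.0027i)
Y_3^-2(R⁻¹ n̂) = +0.259281+0.099258i

Re=0.2593 Im=0.0993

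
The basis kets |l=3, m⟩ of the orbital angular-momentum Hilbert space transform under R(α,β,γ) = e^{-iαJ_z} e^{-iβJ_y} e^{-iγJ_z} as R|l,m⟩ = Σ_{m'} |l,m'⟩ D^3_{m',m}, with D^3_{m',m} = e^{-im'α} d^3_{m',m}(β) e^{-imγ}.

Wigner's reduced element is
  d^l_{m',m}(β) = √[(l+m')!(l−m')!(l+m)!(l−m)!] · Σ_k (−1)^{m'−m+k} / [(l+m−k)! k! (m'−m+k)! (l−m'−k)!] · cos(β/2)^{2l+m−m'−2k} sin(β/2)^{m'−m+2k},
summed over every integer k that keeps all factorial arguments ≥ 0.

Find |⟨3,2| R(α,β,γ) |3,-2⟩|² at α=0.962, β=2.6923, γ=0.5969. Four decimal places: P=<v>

P=0.4023

First d^3_{2,-2}(β=2.6923), then the phase factors e^{-i(2)α} and e^{-i(-2)γ}:
c=cos(2.6923/2)=0.222762, s=sin(2.6923/2)=0.974873; N=√[120·1·1·120]=120.000000
k∈{0,1} keeps every argument non-negative
  k=0: (−1)^4·120.0000/(24)·0.2228^2·0.9749^4 = +0.224100
  k=1: (−1)^5·120.0000/(120)·0.2228^0·0.9749^6 = -0.858397
d^3_{2,-2}(2.6923) = +0.224100 -0.858397 = -0.634296
|D^3_{2,-2}|² = |d^3_{2,-2}(β)|² = (-0.634296)² = 0.402332 (the z-rotation phases have unit modulus)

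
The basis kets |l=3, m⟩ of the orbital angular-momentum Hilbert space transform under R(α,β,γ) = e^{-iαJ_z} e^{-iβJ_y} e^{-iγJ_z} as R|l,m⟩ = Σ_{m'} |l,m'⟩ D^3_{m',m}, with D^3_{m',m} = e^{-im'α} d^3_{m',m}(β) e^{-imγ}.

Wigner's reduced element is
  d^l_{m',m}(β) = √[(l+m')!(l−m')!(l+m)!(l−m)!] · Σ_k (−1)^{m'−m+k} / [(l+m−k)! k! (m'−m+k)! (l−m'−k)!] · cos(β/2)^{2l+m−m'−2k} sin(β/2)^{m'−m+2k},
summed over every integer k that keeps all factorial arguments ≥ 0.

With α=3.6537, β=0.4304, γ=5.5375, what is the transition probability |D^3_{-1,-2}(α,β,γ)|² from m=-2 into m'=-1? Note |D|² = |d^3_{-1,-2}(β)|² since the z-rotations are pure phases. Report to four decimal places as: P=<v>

P=0.2954

Split into d^3_{-1,-2}(β=0.4304) × two z-phases.
Half-angle: c=0.976934, s=0.213543. N=√(2·24·1·120)=75.894664
k∈{0,1} keeps every argument non-negative
  k=0: (−1)^1·75.8947/(24)·0.9769^5·0.2135^1 = -0.600911
  k=1: (−1)^2·75.8947/(12)·0.9769^3·0.2135^3 = +0.057422
d^3_{-1,-2}(0.4304) = -0.600911 +0.057422 = -0.543489
|D^3_{-1,-2}|² = |d^3_{-1,-2}(β)|² = (-0.543489)² = 0.295380 (the z-rotation phases have unit modulus)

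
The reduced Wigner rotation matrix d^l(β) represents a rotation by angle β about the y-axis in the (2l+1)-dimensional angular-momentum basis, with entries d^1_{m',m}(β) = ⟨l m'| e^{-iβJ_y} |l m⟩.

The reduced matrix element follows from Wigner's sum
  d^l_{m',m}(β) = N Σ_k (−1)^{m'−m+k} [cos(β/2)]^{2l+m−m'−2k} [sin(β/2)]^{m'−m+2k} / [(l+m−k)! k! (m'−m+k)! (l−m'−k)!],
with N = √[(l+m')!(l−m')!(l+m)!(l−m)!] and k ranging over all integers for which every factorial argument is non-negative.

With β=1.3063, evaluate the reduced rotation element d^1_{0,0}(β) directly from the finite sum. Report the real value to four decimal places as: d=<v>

d=0.2614

d^1_{0,0}(β=1.3063) via Wigner's sum:
c=cos(1.3063/2)=0.794174, s=sin(1.3063/2)=0.607691; N=√[1·1·1·1]=1.000000
k: max(0,(0)−(0))=0 … min(1+(0),1−(0))=1
  k=0: (−1)^0·1.0000/(1)·0.7942^2·0.6077^0 = +0.630712
  k=1: (−1)^1·1.0000/(1)·0.7942^0·0.6077^2 = -0.369288
d^1_{0,0}(1.3063) = +0.630712 -0.369288 = +0.261423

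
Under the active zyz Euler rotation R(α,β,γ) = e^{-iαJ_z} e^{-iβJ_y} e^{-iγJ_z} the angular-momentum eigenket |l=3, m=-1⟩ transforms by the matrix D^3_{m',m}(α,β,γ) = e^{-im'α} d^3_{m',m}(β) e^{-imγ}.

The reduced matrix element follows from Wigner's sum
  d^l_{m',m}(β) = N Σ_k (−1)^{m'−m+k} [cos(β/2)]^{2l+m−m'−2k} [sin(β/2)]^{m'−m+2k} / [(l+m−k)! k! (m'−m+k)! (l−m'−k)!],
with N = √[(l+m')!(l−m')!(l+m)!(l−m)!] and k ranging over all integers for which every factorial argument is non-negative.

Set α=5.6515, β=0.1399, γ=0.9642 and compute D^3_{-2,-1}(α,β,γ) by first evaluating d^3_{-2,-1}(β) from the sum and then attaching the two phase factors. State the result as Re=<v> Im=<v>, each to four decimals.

D^3_{-2,-1}(5.6515,0.1399,0.9642) = e^{-i·-2·5.6515}·d^3_{-2,-1}(0.1399)·e^{-i·-1·0.9642}. Compute d first:
With c≡cos(β/2)=0.997554 and s≡sin(β/2)=0.069893, N=[1·120·2·24]^{1/2}=75.894664
k: max(0,(-1)−(-2))=1 … min(3+(-1),3−(-2))=2
  k=1: (−1)^0·75.8947/(24)·0.9976^5·0.0699^1 = +0.218332
  k=2: (−1)^1·75.8947/(12)·0.9976^3·0.0699^3 = -0.002144
d^3_{-2,-1}(0.1399) = +0.218332 -0.002144 = +0.216188
Attach z-rotation phases: D = e^{-i(-2)(5.6515)}·(+0.216188)·e^{-i(-1)(0.9642)} = +0.206585-0.063717i

Re=0.2066 Im=-0.0637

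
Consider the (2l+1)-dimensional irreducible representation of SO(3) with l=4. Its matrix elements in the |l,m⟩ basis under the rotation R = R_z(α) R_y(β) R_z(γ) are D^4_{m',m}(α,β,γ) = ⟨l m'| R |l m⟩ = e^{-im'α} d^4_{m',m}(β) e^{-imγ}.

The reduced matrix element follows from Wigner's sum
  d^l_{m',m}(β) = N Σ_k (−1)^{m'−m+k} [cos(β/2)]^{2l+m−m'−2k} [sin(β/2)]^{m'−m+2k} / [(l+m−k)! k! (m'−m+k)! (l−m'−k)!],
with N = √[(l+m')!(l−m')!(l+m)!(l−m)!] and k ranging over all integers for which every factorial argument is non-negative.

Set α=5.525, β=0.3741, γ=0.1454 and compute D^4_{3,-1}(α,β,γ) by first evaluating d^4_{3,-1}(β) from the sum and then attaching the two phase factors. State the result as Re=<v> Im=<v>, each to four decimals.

Re=-0.0108 Im=0.0095

First d^4_{3,-1}(β=0.3741), then the phase factors e^{-i(3)α} and e^{-i(-1)γ}:
Half-angle: c=0.982557, s=0.185961. N=√(5040·1·6·120)=1904.940944
k: max(0,(-1)−(3))=0 … min(4+(-1),4−(3))=1
  k=0: (−1)^4·1904.9409/(144)·0.9826^4·0.1860^4 = +0.014745
  k=1: (−1)^5·1904.9409/(240)·0.9826^2·0.1860^6 = -0.000317
d^4_{3,-1}(0.3741) = +0.014745 -0.000317 = +0.014428
D = (-0.647089+0.762415i)·(+0.014428)·(+0.989448+0.144888i) = -0.010831+0.009531i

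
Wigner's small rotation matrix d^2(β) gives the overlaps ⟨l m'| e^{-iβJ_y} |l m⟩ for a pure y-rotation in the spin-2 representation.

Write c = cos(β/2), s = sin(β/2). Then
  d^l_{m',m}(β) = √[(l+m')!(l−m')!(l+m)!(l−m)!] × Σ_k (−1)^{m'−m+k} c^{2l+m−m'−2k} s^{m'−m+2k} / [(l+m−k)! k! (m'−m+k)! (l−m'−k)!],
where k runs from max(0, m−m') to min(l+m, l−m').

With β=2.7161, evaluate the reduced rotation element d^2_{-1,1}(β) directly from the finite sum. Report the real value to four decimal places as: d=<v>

d=-0.7850

d^2_{-1,1}(β=2.7161) via Wigner's sum:
Half-angle: c=0.211145, s=0.977455. N=√(1·6·6·1)=6.000000
Admissible k: 2..3 (factorial args all ≥0)
  k=2: (−1)^0·6.0000/(2)·0.2111^2·0.9775^2 = +0.127784
  k=3: (−1)^1·6.0000/(6)·0.2111^0·0.9775^4 = -0.912823
d^2_{-1,1}(2.7161) = +0.127784 -0.912823 = -0.785039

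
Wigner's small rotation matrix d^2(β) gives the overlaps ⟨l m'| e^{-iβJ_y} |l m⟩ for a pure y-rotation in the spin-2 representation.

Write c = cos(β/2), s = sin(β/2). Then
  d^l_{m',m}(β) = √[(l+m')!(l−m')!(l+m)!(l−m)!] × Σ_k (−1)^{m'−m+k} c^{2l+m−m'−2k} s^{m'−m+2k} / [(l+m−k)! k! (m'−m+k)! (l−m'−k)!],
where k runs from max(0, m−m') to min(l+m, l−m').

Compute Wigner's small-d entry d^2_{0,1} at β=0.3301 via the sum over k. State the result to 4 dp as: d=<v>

d^2_{0,1}(β=0.3301) via Wigner's sum:
Half-angle: c=0.986410, s=0.164302. N=√(2·2·6·1)=4.898979
Admissible k: 1..2 (factorial args all ≥0)
  k=1: (−1)^0·4.8990/(2)·0.9864^3·0.1643^1 = +0.386269
  k=2: (−1)^1·4.8990/(2)·0.9864^1·0.1643^3 = -0.010717
d^2_{0,1}(0.3301) = +0.386269 -0.010717 = +0.375553

d=0.3756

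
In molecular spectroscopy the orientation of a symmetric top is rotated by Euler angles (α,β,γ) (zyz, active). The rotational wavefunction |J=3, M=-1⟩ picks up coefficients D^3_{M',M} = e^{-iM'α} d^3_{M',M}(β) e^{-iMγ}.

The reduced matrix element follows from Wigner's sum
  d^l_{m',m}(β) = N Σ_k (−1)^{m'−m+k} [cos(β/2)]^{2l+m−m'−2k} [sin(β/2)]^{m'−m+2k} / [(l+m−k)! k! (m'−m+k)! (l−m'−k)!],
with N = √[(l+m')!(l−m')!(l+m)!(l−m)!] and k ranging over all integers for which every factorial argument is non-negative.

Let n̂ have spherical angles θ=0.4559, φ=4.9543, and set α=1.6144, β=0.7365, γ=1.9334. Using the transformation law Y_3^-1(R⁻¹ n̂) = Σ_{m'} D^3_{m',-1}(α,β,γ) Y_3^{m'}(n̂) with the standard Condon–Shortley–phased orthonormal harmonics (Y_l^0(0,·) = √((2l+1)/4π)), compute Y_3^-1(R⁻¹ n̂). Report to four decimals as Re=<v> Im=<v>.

Need the full column D^3_{m',-1} for m'=−3..3 at α=1.6144, β=0.7365, γ=1.9334.
cos(β/2)=0.932959, sin(β/2)=0.359983
d^3_{-3,-1}: single k=2 term ⇒ +0.380242;  D = +0.334887+0.180096i
d^3_{-2,-1}: k∈[1..2] ⇒ +0.804627 -0.239588 = +0.565039;  D = +0.245676-0.508834i
d^3_{-1,-1}: k∈[0..2] ⇒ +0.659439 -0.785425 +0.087701 = -0.038284;  D = +0.035169+0.015127i
d^3_{0,-1}: k∈[0..2] ⇒ -0.881425 +0.393683 -0.019537 = -0.507279;  D = +0.179937-0.474294i
d^3_{1,-1}: k∈[0..2] ⇒ +0.589068 -0.116935 +0.002176 = +0.474310;  D = +0.450380+0.148752i
d^3_{2,-1}: k∈[0..1] ⇒ -0.239588 +0.017835 = -0.221753;  D = -0.060301+0.213396i
d^3_{3,-1}: single k=0 term ⇒ +0.056611;  D = -0.055097-0.013005i
Y_3^{m'}(θ=0.4559,φ=4.9543) and Σ D·Y over m':
  (+0.3349+0.1801i)·(-0.0236-0.0266i)  (+0.2457-0.5088i)·(-0.1575+0.0827i)  (+0.0352+0.0151i)·(+0.1033+0.4187i)  (+0.1799-0.4743i)·(+0.3454+0.0000i)  (+0.4504+0.1488i)·(-0.1033+0.4187i)  (-0.0603+0.2134i)·(-0.1575-0.0827i)  (-0.0551-0.0130i)·(+0.0236-0.0266i)
Y_3^-1(R⁻¹ n̂) = -0.023559+0.085493i

Re=-0.0236 Im=0.0855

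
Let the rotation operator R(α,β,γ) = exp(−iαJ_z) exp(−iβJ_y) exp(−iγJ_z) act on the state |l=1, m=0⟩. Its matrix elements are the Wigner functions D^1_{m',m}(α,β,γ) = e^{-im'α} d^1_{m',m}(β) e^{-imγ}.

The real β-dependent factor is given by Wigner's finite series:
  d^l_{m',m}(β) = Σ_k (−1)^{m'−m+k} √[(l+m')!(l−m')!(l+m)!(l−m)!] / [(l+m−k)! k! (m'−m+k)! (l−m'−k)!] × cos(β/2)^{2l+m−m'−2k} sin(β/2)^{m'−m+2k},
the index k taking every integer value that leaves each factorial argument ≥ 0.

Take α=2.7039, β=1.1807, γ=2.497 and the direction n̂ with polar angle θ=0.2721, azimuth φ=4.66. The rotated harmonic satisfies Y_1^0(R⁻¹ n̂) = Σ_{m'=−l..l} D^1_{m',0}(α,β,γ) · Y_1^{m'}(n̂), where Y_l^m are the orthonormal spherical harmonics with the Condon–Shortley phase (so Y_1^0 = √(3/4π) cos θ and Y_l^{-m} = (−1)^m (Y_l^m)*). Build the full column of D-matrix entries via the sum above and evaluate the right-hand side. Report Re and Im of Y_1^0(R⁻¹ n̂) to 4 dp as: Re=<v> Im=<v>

Re=0.1333 Im=0.0000

Need the full column D^1_{m',0} for m'=−1..1 at α=2.7039, β=1.1807, γ=2.497.
cos(β/2)=0.830746, sin(β/2)=0.556652
d^1_{-1,0}: single k=1 term ⇒ +0.653984;  D = -0.592334+0.277191i
d^1_{0,0}: k∈[0..1] ⇒ +0.690139 -0.309861 = +0.380278;  D = +0.380278+0.000000i
d^1_{1,0}: single k=0 term ⇒ -0.653984;  D = +0.592334+0.277191i
Y_1^{m'}(θ=0.2721,φ=4.66) and Σ D·Y over m':
  (-0.5923+0.2772i)·(-0.0049+0.0927i)  (+0.3803+0.0000i)·(+0.4706+0.0000i)  (+0.5923+0.2772i)·(+0.0049+0.0927i)
Y_1^0(R⁻¹ n̂) = +0.133323+0.000000i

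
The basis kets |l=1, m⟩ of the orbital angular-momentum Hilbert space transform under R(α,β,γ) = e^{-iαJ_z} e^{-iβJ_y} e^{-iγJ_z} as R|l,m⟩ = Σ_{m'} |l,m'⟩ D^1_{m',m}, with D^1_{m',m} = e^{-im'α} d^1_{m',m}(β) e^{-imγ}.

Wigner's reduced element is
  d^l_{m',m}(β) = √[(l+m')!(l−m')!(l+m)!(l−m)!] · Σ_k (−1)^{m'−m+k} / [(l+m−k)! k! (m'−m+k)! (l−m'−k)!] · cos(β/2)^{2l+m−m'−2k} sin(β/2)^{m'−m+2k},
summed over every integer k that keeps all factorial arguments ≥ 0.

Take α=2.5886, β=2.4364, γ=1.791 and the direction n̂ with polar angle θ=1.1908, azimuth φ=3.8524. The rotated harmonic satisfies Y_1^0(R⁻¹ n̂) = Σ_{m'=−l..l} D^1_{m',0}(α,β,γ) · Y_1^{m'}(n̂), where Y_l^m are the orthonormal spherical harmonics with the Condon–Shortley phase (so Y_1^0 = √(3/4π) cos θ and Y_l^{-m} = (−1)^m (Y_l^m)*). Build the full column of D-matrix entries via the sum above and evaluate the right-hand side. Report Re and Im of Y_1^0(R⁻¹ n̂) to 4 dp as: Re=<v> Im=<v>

Need the full column D^1_{m',0} for m'=−1..1 at α=2.5886, β=2.4364, γ=1.791.
cos(β/2)=0.345336, sin(β/2)=0.938479
d^1_{-1,0}: single k=1 term ⇒ +0.458333;  D = -0.390021+0.240733i
d^1_{0,0}: k∈[0..1] ⇒ +0.119257 -0.880743 = -0.761487;  D = -0.761487+0.000000i
d^1_{1,0}: single k=0 term ⇒ -0.458333;  D = +0.390021+0.240733i
Y_1^{m'}(θ=1.1908,φ=3.8524) and Σ D·Y over m':
  (-0.3900+0.2407i)·(-0.2432+0.2093i)  (-0.7615+0.0000i)·(+0.1812+0.0000i)  (+0.3900+0.2407i)·(+0.2432+0.2093i)
Y_1^0(R⁻¹ n̂) = -0.049126+0.000000i

Re=-0.0491 Im=0.0000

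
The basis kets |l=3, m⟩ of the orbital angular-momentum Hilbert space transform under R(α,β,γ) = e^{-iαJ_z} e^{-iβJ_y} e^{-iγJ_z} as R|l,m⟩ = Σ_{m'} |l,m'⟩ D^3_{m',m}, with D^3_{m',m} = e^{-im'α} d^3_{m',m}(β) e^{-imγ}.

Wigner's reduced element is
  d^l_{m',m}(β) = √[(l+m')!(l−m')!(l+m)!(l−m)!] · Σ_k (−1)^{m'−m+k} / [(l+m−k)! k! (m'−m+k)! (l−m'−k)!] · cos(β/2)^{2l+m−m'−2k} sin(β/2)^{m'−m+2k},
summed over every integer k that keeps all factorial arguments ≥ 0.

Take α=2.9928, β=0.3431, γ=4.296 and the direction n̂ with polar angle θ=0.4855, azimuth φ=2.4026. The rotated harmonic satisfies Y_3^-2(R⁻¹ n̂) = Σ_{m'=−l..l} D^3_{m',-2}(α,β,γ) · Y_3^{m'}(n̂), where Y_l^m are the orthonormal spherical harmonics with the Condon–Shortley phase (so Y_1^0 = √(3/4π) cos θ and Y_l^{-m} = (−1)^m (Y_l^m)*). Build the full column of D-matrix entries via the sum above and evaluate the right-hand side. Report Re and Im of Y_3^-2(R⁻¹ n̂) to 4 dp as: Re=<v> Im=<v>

Re=0.0161 Im=-0.0690

Need the full column D^3_{m',-2} for m'=−3..3 at α=2.9928, β=0.3431, γ=4.296.
cos(β/2)=0.985321, sin(β/2)=0.170710
d^3_{-3,-2}: single k=1 term ⇒ +0.388350;  D = +0.111660-0.371952i
d^3_{-2,-2}: k∈[0..1] ⇒ +0.915097 -0.137340 = +0.777757;  D = -0.331582+0.703533i
d^3_{-1,-2}: k∈[0..1] ⇒ -0.501358 +0.030098 = -0.471260;  D = -0.261887+0.391792i
d^3_{0,-2}: k∈[0..1] ⇒ +0.150449 -0.004516 = +0.145933;  D = -0.098187+0.107962i
d^3_{1,-2}: k∈[0..1] ⇒ -0.030098 +0.000452 = -0.029646;  D = -0.022978+0.018733i
d^3_{2,-2}: k∈[0..1] ⇒ +0.004122 -0.000025 = +0.004098;  D = -0.003525+0.002090i
d^3_{3,-2}: single k=0 term ⇒ -0.000350;  D = -0.000324+0.000132i
Y_3^{m'}(θ=0.4855,φ=2.4026) and Σ D·Y over m':
  (+0.1117-0.3720i)·(+0.0255-0.0339i)  (-0.3316+0.7035i)·(+0.0182+0.1960i)  (-0.2619+0.3918i)·(-0.3245-0.2957i)  (-0.0982+0.1080i)·(+0.3007+0.0000i)  (-0.0230+0.0187i)·(+0.3245-0.2957i)  (-0.0035+0.0021i)·(+0.0182-0.1960i)  (-0.0003+0.0001i)·(-0.0255-0.0339i)
Y_3^-2(R⁻¹ n̂) = +0.016086-0.069047i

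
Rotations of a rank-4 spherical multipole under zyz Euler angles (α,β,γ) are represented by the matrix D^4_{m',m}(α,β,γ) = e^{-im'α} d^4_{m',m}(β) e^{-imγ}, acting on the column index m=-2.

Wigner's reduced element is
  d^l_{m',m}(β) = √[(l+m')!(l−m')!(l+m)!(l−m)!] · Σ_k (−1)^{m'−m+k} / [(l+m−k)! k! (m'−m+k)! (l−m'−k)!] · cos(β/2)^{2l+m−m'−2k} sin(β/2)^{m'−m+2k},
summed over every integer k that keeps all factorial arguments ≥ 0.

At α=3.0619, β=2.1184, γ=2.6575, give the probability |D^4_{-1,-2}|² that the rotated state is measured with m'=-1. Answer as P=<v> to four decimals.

D^4_{-1,-2}(3.0619,2.1184,2.6575) = e^{-i·-1·3.0619}·d^4_{-1,-2}(2.1184)·e^{-i·-2·2.6575}. Compute d first:
Half-angle: c=0.489570, s=0.871964. N=√(6·120·2·720)=1018.233765
k: max(0,(-2)−(-1))=0 … min(4+(-2),4−(-1))=2
  k=0: (−1)^1·1018.2338/(240)·0.4896^7·0.8720^1 = -0.024937
  k=1: (−1)^2·1018.2338/(48)·0.4896^5·0.8720^3 = +0.395526
  k=2: (−1)^3·1018.2338/(72)·0.4896^3·0.8720^5 = -0.836473
d^4_{-1,-2}(2.1184) = -0.024937 +0.395526 -0.836473 = -0.465883
|D^4_{-1,-2}|² = |d^4_{-1,-2}(β)|² = (-0.465883)² = 0.217047 (the z-rotation phases have unit modulus)

P=0.2170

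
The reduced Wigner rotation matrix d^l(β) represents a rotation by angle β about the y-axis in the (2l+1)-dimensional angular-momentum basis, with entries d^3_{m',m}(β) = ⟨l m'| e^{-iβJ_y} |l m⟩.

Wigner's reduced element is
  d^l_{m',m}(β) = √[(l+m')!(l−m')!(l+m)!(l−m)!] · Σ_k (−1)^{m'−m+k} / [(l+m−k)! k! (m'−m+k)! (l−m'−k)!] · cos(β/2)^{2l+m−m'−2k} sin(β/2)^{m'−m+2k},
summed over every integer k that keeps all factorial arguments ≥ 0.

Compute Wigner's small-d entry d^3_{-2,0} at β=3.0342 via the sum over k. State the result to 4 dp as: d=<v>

d=-0.0156

d^3_{-2,0}(β=3.0342) via Wigner's sum:
Half-angle: c=0.053671, s=0.998559. N=√(1·120·6·6)=65.726707
The bounds max(0,m−m')=2 and min(l+m,l−m')=3 give 2 terms
  k=2: (−1)^0·65.7267/(12)·0.0537^4·0.9986^2 = +0.000045
  k=3: (−1)^1·65.7267/(12)·0.0537^2·0.9986^4 = -0.015687
d^3_{-2,0}(3.0342) = +0.000045 -0.015687 = -0.015641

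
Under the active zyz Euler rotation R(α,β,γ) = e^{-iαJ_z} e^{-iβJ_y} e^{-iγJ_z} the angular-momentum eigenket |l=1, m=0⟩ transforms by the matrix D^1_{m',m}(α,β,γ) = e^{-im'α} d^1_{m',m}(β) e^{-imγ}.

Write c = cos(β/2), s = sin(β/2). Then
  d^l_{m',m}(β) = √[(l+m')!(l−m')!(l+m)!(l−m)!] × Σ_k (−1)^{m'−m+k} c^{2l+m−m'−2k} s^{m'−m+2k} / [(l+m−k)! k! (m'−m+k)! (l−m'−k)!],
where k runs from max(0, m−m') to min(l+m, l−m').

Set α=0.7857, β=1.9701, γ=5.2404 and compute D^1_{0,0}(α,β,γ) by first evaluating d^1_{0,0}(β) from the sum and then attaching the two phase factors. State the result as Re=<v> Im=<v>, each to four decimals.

First d^1_{0,0}(β=1.9701), then the phase factors e^{-i(0)α} and e^{-i(0)γ}:
c=cos(1.9701/2)=0.552821, s=sin(1.9701/2)=0.833300; N=√[1·1·1·1]=1.000000
The bounds max(0,m−m')=0 and min(l+m,l−m')=1 give 2 terms
  k=0: (−1)^0·1.0000/(1)·0.5528^2·0.8333^0 = +0.305612
  k=1: (−1)^1·1.0000/(1)·0.5528^0·0.8333^2 = -0.694388
d^1_{0,0}(1.9701) = +0.305612 -0.694388 = -0.388777
D = (+1.000000+0.000000i)·(-0.388777)·(+1.000000+0.000000i) = -0.388777+0.000000i

Re=-0.3888 Im=0.0000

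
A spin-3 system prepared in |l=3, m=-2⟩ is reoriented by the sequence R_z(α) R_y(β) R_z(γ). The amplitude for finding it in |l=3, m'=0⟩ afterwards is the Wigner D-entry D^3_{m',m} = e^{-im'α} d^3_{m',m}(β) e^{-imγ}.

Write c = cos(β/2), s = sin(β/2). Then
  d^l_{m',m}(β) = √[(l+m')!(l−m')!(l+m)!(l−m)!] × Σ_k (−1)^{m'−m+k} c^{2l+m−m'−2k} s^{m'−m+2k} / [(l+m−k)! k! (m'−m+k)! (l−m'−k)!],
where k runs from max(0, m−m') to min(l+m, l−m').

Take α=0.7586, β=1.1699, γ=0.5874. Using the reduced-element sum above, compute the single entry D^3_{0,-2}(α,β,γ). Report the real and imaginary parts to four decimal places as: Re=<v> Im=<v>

Re=0.1747 Im=0.4179

First d^3_{0,-2}(β=1.1699), then the phase factors e^{-i(0)α} and e^{-i(-2)γ}:
c=cos(1.1699/2)=0.833740, s=sin(1.1699/2)=0.552158; N=√[6·6·1·120]=65.726707
Admissible k: 0..1 (factorial args all ≥0)
  k=0: (−1)^2·65.7267/(12)·0.8337^4·0.5522^2 = +0.806880
  k=1: (−1)^3·65.7267/(12)·0.8337^2·0.5522^4 = -0.353895
d^3_{0,-2}(1.1699) = +0.806880 -0.353895 = +0.452985
D = (+1.000000+0.000000i)·(+0.452985)·(+0.385728+0.922613i) = +0.174729+0.417930i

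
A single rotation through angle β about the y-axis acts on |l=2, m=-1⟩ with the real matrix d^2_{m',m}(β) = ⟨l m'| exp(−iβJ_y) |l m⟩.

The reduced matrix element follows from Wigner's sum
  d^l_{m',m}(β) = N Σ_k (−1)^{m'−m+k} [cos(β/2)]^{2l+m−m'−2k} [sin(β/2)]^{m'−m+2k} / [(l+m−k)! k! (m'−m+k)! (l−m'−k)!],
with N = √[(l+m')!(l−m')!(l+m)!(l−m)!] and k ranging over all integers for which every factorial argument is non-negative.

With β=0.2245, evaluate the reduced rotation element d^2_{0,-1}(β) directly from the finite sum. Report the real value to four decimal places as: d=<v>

d=-0.2658

d^2_{0,-1}(β=0.2245) via Wigner's sum:
Half-angle: c=0.993707, s=0.112014. N=√(2·2·1·6)=4.898979
The bounds max(0,m−m')=0 and min(l+m,l−m')=1 give 2 terms
  k=0: (−1)^1·4.8990/(2)·0.9937^3·0.1120^1 = -0.269230
  k=1: (−1)^2·4.8990/(2)·0.9937^1·0.1120^3 = +0.003421
d^2_{0,-1}(0.2245) = -0.269230 +0.003421 = -0.265809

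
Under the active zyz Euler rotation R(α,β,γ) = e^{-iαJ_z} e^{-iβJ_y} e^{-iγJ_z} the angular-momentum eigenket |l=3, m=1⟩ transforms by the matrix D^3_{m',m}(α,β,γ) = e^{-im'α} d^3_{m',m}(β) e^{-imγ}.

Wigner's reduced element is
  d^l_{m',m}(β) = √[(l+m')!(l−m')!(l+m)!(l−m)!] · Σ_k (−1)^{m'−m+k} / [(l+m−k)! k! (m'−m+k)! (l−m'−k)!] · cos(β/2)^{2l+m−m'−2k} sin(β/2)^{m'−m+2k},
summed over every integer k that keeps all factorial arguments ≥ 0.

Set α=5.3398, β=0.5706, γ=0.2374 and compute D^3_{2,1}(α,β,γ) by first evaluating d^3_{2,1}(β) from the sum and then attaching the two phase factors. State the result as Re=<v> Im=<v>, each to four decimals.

First d^3_{2,1}(β=0.5706), then the phase factors e^{-i(2)α} and e^{-i(1)γ}:
Half-angle: c=0.959577, s=0.281445. N=√(120·1·24·2)=75.894664
Admissible k: 0..1 (factorial args all ≥0)
  k=0: (−1)^1·75.8947/(24)·0.9596^5·0.2814^1 = -0.724092
  k=1: (−1)^2·75.8947/(12)·0.9596^3·0.2814^3 = +0.124581
d^3_{2,1}(0.5706) = -0.724092 +0.124581 = -0.599511
D = (-0.310743+0.950494i)·(-0.599511)·(+0.971953-0.235176i) = +0.047058-0.597661i

Re=0.0471 Im=-0.5977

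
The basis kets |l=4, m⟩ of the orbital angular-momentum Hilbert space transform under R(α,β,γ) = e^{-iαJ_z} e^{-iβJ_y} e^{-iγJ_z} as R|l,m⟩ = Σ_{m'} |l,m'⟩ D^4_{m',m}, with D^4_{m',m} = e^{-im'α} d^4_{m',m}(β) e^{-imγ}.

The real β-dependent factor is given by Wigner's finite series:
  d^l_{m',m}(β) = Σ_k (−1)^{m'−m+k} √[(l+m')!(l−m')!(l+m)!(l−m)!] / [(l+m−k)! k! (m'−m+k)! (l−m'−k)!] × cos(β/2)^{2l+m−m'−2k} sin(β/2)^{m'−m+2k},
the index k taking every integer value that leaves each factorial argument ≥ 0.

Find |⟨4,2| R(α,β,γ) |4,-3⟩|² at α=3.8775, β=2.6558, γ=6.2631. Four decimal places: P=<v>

Split into d^4_{2,-3}(β=2.6558) × two z-phases.
c=cos(2.6558/2)=0.240515, s=sin(2.6558/2)=0.970645; N=√[720·2·1·5040]=2693.993318
k∈{0,1} keeps every argument non-negative
  k=0: (−1)^5·2693.9933/(240)·0.2405^3·0.9706^5 = -0.134560
  k=1: (−1)^6·2693.9933/(720)·0.2405^1·0.9706^7 = +0.730517
d^4_{2,-3}(2.6558) = -0.134560 +0.730517 = +0.595958
|D^4_{2,-3}|² = |d^4_{2,-3}(β)|² = (+0.595958)² = 0.355165 (the z-rotation phases have unit modulus)

P=0.3552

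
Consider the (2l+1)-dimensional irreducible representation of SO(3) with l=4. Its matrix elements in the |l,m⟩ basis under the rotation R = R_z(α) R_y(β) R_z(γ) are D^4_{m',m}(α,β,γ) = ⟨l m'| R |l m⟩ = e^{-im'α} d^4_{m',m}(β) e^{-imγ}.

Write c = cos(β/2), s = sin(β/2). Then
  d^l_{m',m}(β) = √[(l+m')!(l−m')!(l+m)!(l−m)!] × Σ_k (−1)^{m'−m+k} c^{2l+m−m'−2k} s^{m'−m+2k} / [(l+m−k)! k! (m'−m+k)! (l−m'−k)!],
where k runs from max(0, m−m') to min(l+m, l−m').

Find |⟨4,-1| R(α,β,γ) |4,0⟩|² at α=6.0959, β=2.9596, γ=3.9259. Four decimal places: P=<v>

Split into d^4_{-1,0}(β=2.9596) × two z-phases.
With c≡cos(β/2)=0.090871 and s≡sin(β/2)=0.995863, N=[6·120·24·24]^{1/2}=643.987578
The bounds max(0,m−m')=1 and min(l+m,l−m')=4 give 4 terms
  k=1: (−1)^0·643.9876/(144)·0.0909^7·0.9959^1 = +0.000000
  k=2: (−1)^1·643.9876/(24)·0.0909^5·0.9959^3 = -0.000164
  k=3: (−1)^2·643.9876/(24)·0.0909^3·0.9959^5 = +0.019721
  k=4: (−1)^3·643.9876/(144)·0.0909^1·0.9959^7 = -0.394762
d^4_{-1,0}(2.9596) = +0.000000 -0.000164 +0.019721 -0.394762 = -0.375205
|D^4_{-1,0}|² = |d^4_{-1,0}(β)|² = (-0.375205)² = 0.140779 (the z-rotation phases have unit modulus)

P=0.1408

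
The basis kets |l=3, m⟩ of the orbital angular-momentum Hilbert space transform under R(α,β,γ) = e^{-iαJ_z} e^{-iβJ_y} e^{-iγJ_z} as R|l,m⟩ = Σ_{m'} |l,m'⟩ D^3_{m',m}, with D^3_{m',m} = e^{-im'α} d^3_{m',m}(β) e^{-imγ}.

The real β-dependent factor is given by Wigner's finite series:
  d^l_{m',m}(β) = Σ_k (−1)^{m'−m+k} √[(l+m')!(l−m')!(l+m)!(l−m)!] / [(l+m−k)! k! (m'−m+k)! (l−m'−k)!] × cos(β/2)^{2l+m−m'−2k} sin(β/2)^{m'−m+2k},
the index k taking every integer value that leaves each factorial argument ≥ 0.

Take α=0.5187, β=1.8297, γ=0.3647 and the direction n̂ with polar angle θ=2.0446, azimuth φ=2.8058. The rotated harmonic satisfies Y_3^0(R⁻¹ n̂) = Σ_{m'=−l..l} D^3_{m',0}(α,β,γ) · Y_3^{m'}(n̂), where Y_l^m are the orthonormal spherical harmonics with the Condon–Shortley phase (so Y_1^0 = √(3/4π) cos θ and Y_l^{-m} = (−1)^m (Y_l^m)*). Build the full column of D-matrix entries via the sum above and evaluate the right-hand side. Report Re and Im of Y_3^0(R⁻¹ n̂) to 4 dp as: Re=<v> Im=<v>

Re=0.3338 Im=0.0000

Need the full column D^3_{m',0} for m'=−3..3 at α=0.5187, β=1.8297, γ=0.3647.
cos(β/2)=0.609909, sin(β/2)=0.792471
d^3_{-3,0}: single k=3 term ⇒ +0.504965;  D = +0.007421+0.504911i
d^3_{-2,0}: k∈[2..3] ⇒ +0.475980 -0.803573 = -0.327592;  D = -0.166568-0.282085i
d^3_{-1,0}: k∈[1..3] ⇒ +0.231687 -1.173433 +0.660348 = -0.281398;  D = -0.244384-0.139503i
d^3_{0,0}: k∈[0..3] ⇒ +0.051475 -0.782115 +1.320404 -0.247686 = +0.342078;  D = +0.342078+0.000000i
d^3_{1,0}: k∈[0..2] ⇒ -0.231687 +1.173433 -0.660348 = +0.281398;  D = +0.244384-0.139503i
d^3_{2,0}: k∈[0..1] ⇒ +0.475980 -0.803573 = -0.327592;  D = -0.166568+0.282085i
d^3_{3,0}: single k=0 term ⇒ -0.504965;  D = -0.007421+0.504911i
Y_3^{m'}(θ=2.0446,φ=2.8058) and Σ D·Y over m':
  (+0.0074+0.5049i)·(-0.1570-0.2485i)  (-0.1666-0.2821i)·(-0.2890-0.2297i)  (-0.2444-0.1395i)·(-0.0111-0.0039i)  (+0.3421+0.0000i)·(+0.3336+0.0000i)  (+0.2444-0.1395i)·(+0.0111-0.0039i)  (-0.1666+0.2821i)·(-0.2890+0.2297i)  (-0.0074+0.5049i)·(+0.1570-0.2485i)
Y_3^0(R⁻¹ n̂) = +0.333778+0.000000i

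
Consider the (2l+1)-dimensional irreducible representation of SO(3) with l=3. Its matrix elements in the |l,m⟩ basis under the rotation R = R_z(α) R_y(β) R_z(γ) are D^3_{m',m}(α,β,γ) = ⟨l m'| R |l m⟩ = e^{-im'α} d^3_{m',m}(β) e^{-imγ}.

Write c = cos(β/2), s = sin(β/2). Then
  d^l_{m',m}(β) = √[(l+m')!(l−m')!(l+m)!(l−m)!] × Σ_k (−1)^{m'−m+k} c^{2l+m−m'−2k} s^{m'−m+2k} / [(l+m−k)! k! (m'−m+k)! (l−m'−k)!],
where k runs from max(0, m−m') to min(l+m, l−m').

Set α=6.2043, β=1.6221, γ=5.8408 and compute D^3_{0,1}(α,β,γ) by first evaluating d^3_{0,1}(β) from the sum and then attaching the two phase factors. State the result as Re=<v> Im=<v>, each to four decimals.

Re=-0.3857 Im=-0.1827

First d^3_{0,1}(β=1.6221), then the phase factors e^{-i(0)α} and e^{-i(1)γ}:
With c≡cos(β/2)=0.688738 and s≡sin(β/2)=0.725011, N=[6·6·24·2]^{1/2}=41.569219
k∈{1,2,3} keeps every argument non-negative
  k=1: (−1)^0·41.5692/(12)·0.6887^5·0.7250^1 = +0.389228
  k=2: (−1)^1·41.5692/(4)·0.6887^3·0.7250^3 = -1.293917
  k=3: (−1)^2·41.5692/(12)·0.6887^1·0.7250^5 = +0.477933
d^3_{0,1}(1.6221) = +0.389228 -1.293917 +0.477933 = -0.426757
D = (+1.000000+0.000000i)·(-0.426757)·(+0.903733+0.428096i) = -0.385674-0.182693i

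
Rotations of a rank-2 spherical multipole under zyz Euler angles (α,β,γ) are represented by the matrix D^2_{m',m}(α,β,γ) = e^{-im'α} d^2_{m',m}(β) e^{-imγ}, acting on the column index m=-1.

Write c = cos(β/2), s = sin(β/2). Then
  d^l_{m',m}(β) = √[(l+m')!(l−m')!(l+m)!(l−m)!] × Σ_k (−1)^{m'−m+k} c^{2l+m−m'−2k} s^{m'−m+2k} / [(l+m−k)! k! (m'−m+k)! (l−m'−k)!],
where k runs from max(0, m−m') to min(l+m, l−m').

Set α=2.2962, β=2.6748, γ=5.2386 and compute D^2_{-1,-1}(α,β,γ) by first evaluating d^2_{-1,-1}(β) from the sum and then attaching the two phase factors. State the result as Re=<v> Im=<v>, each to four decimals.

First d^2_{-1,-1}(β=2.6748), then the phase factors e^{-i(-1)α} and e^{-i(-1)γ}:
With c≡cos(β/2)=0.231283 and s≡sin(β/2)=0.972886, N=[1·6·1·6]^{1/2}=6.000000
The bounds max(0,m−m')=0 and min(l+m,l−m')=1 give 2 terms
  k=0: (−1)^0·6.0000/(6)·0.2313^4·0.9729^0 = +0.002861
  k=1: (−1)^1·6.0000/(2)·0.2313^2·0.9729^2 = -0.151891
d^2_{-1,-1}(2.6748) = +0.002861 -0.151891 = -0.149030
Attach z-rotation phases: D = e^{-i(-1)(2.2962)}·(-0.149030)·e^{-i(-1)(5.2386)} = -0.046764-0.141503i

Re=-0.0468 Im=-0.1415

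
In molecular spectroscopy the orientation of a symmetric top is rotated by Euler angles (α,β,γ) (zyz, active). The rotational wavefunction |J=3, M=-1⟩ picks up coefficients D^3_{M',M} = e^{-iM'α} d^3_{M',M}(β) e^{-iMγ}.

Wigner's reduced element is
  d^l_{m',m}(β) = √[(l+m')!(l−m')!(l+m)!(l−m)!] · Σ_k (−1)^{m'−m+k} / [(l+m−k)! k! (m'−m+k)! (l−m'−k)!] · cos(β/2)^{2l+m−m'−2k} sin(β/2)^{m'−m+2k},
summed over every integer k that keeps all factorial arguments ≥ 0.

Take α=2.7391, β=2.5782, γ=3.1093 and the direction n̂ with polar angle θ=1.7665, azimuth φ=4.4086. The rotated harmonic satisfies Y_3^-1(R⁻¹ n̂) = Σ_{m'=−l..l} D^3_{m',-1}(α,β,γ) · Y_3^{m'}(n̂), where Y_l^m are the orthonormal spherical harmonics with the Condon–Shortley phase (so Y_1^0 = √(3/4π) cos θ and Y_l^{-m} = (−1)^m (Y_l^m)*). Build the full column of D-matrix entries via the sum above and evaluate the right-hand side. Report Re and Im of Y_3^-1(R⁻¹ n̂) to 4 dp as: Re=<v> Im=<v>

Re=0.0466 Im=-0.2971

Need the full column D^3_{m',-1} for m'=−3..3 at α=2.7391, β=2.5782, γ=3.1093.
cos(β/2)=0.277986, sin(β/2)=0.960585
d^3_{-3,-1}: single k=2 term ⇒ +0.021341;  D = +0.006936-0.020182i
d^3_{-2,-1}: k∈[1..2] ⇒ +0.005043 -0.120422 = -0.115379;  D = +0.077245-0.085706i
d^3_{-1,-1}: k∈[0..2] ⇒ +0.000461 -0.044081 +0.394766 = +0.351146;  D = +0.318476-0.147908i
d^3_{0,-1}: k∈[0..2] ⇒ -0.005524 +0.197873 -0.787576 = -0.595227;  D = +0.594917-0.019218i
d^3_{1,-1}: k∈[0..2] ⇒ +0.033061 -0.526354 +0.785625 = +0.292332;  D = +0.272528+0.105766i
d^3_{2,-1}: k∈[0..1] ⇒ -0.120422 +0.718955 = +0.598534;  D = -0.428570-0.417816i
d^3_{3,-1}: single k=0 term ⇒ +0.254820;  D = +0.098201+0.235138i
Y_3^{m'}(θ=1.7665,φ=4.4086) and Σ D·Y over m':
  (+0.0069-0.0202i)·(+0.3112-0.2413i)  (+0.0772-0.0857i)·(+0.1570+0.1092i)  (+0.3185-0.1479i)·(+0.0769-0.2453i)  (+0.5949-0.0192i)·(+0.2040+0.0000i)  (+0.2725+0.1058i)·(-0.0769-0.2453i)  (-0.4286-0.4178i)·(+0.1570-0.1092i)  (+0.0982+0.2351i)·(-0.3112-0.2413i)
Y_3^-1(R⁻¹ n̂) = +0.046593-0.297065i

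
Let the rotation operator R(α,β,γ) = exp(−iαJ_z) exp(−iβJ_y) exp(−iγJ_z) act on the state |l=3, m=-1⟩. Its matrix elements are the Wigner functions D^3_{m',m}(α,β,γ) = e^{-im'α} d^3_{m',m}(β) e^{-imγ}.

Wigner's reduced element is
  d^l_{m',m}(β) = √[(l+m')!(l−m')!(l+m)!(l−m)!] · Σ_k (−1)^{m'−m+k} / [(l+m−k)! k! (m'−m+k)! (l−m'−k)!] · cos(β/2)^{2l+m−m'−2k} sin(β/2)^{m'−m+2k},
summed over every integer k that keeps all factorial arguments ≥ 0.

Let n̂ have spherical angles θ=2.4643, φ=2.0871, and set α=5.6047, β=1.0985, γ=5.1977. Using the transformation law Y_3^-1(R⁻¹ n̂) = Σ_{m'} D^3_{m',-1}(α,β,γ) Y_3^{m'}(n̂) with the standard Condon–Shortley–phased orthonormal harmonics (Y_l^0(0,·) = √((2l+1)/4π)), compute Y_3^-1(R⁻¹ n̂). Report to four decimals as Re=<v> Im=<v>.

Re=-0.0032 Im=-0.4429

Need the full column D^3_{m',-1} for m'=−3..3 at α=5.6047, β=1.0985, γ=5.1977.
cos(β/2)=0.852916, sin(β/2)=0.522048
d^3_{-3,-1}: single k=2 term ⇒ +0.558588;  D = -0.558469-0.011535i
d^3_{-2,-1}: k∈[1..2] ⇒ +0.745147 -0.558316 = +0.186832;  D = -0.143001-0.120237i
d^3_{-1,-1}: k∈[0..2] ⇒ +0.384980 -1.153815 +0.324194 = -0.444640;  D = +0.085360+0.436370i
d^3_{0,-1}: k∈[0..2] ⇒ -0.816268 +0.917406 -0.114564 = -0.013426;  D = -0.006263+0.011876i
d^3_{1,-1}: k∈[0..2] ⇒ +0.865361 -0.432258 +0.020242 = +0.453345;  D = +0.416312-0.179459i
d^3_{2,-1}: k∈[0..1] ⇒ -0.558316 +0.104582 = -0.453734;  D = -0.437115-0.121674i
d^3_{3,-1}: single k=0 term ⇒ +0.209266;  D = +0.121732+0.170217i
Y_3^{m'}(θ=2.4643,φ=2.0871) and Σ D·Y over m':
  (-0.5585-0.0115i)·(+0.1027+0.0022i)  (-0.1430-0.1202i)·(+0.1603-0.2686i)  (+0.0854+0.4364i)·(-0.2036-0.3587i)  (-0.0063+0.0119i)·(-0.0106+0.0000i)  (+0.4163-0.1795i)·(+0.2036-0.3587i)  (-0.4371-0.1217i)·(+0.1603+0.2686i)  (+0.1217+0.1702i)·(-0.1027+0.0022i)
Y_3^-1(R⁻¹ n̂) = -0.003216-0.442852i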